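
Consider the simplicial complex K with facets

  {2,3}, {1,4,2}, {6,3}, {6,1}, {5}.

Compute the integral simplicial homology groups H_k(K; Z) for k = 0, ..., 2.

H_0 ≅ Z^2,  H_1 ≅ Z,  H_2 = 0.

Take the total order 1 < 2 < 3 < 4 < 5 < 6 on the vertex set. Then K (dimension 2) consists of the simplices:

  0-simplices (6): [1], [2], [3], [4], [5], [6]
  1-simplices (6): [1,2], [1,4], [1,6], [2,3], [2,4], [3,6]
  2-simplices (1): [1,2,4]

giving chain groups C_0 ≅ Z^6, C_1 ≅ Z^6, C_2 ≅ Z^1.

The boundary map ∂_1: C_1 → C_0 maps an edge to its endpoints' difference, ∂[p,q] = q − p.
The 6×6 boundary matrix has rank 4 and Smith normal form diag(1,1,1,1).

∂_2: C_2 → C_1 sends each 2-simplex [p,q,r] to [q,r] − [p,r] + [p,q]. For instance
  ∂[1,2,4] = [2,4] − [1,4] + [1,2].
The resulting 6×1 matrix has rank 1, and its Smith normal form has invariant factors (1).

From H_k ≅ ker(∂_k) / im(∂_{k+1}) we obtain:

  H_0: rank C_0 − rank ∂_1 = 6 − 4 = 2, and the invariant factors of ∂_1 are all 1, so H_0 ≅ Z^2.
  H_1: rank ker ∂_1 − rank ∂_2 = (6 − 4) − 1 = 1, and the invariant factors of ∂_2 are all 1, so H_1 ≅ Z.
  H_2: rank ker ∂_2 − rank ∂_3 = (1 − 1) − 0 = 0, and there is no ∂_3, so H_2 ≅ 0.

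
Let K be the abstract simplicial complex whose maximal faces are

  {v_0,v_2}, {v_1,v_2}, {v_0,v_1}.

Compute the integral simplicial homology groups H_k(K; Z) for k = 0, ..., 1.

Fix the vertex order v_0 < v_1 < v_2 and write every simplex with vertices in increasing order. Then dim K = 1 and the simplices of K are:

  0-simplices (3): [v_0], [v_1], [v_2]
  1-simplices (3): [v_0,v_1], [v_0,v_2], [v_1,v_2]

so the chain groups are C_0 ≅ Z^3, C_1 ≅ Z^3.

The boundary map ∂_1: C_1 → C_0 is given by ∂[p,q] = [q] − [p]. For instance
  ∂[v_0,v_1] = [v_1] − [v_0].
As a 3×3 matrix over Z this has rank 2, with invariant factors (1,1).

From H_k ≅ ker(∂_k) / im(∂_{k+1}) we obtain:

  H_0: rank C_0 − rank ∂_1 = 3 − 2 = 1, and the invariant factors of ∂_1 are all 1, so H_0 = Z.
  H_1: rank ker ∂_1 − rank ∂_2 = (3 − 2) − 0 = 1, and there is no ∂_2, so H_1 = Z.

As a check, the Euler characteristic is 3 − 3 = 0, which agrees with 1 − 1 = 0.

H_0 = Z,  H_1 = Z.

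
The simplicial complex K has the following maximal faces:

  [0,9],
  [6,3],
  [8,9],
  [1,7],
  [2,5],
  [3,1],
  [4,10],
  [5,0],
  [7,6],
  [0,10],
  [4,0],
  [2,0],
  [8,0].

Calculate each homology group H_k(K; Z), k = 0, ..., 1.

Order the vertices as 0 < 1 < 2 < 3 < 4 < 5 < 6 < 7 < 8 < 9 < 10. Listing each simplex with vertices in this order, K has dimension 1 with simplices:

  0-simplices (11): [0], [1], [2], [3], [4], [5], [6], [7], [8], [9], [10]
  1-simplices (13): [0,2], [0,4], [0,5], [0,8], [0,9], [0,10], [1,3], [1,7], [2,5], [3,6], [4,10], [6,7], [8,9]

Hence C_0 ≅ Z^11, C_1 ≅ Z^13.

Boundary ∂_1: C_1 → C_0 maps an edge to its endpoints' difference, ∂[p,q] = q − p. For instance
  ∂[0,10] = [10] − [0].
The resulting 11×13 matrix has rank 9, and its Smith normal form has invariant factors (1,1,1,1,1,1,1,1,1).

From H_k ≅ ker(∂_k) / im(∂_{k+1}) we obtain:

  H_0: rank C_0 − rank ∂_1 = 11 − 9 = 2, and the invariant factors of ∂_1 are all 1, so H_0 = Z^2.
  H_1: rank ker ∂_1 − rank ∂_2 = (13 − 9) − 0 = 4, and there is no ∂_2, so H_1 = Z^4.

H_0 ≅ Z^2,  H_1 ≅ Z^4.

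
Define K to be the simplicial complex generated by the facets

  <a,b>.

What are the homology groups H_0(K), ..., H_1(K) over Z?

H_0 ≅ Z,  H_1 = 0.

Order the vertices as a < b. Listing each simplex with vertices in this order, K has dimension 1 with simplices:

  0-simplices (2): a, b
  1-simplices (1): ab

Hence C_0 ≅ Z^2, C_1 ≅ Z^1.

∂_1: C_1 → C_0 is given by ∂[p,q] = [q] − [p].
This gives a 2×1 integer matrix of rank 1; reducing to Smith normal form yields diagonal entries (1).

From H_k ≅ ker(∂_k) / im(∂_{k+1}) we obtain:

  H_0: rank C_0 − rank ∂_1 = 2 − 1 = 1, and the invariant factors of ∂_1 are all 1, so H_0 = Z.
  H_1: rank ker ∂_1 − rank ∂_2 = (1 − 1) − 0 = 0, and there is no ∂_2, so H_1 = 0.

As a check, the Euler characteristic is 2 − 1 = 1, which agrees with 1 − 0 = 1.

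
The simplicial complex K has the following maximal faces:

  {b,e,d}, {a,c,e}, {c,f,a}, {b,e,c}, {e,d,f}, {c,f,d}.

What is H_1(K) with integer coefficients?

Order the vertices as a < b < c < d < e < f. Listing each simplex with vertices in this order, K has dimension 2 with simplices:

  0-simplices (6): a, b, c, d, e, f
  1-simplices (12): ac, ae, af, bc, bd, be, cd, ce, cf, de, df, ef
  2-simplices (6): ace, acf, bce, bde, cdf, def

giving chain groups C_0 ≅ Z^6, C_1 ≅ Z^12, C_2 ≅ Z^6.

Boundary ∂_1: C_1 → C_0 maps an edge to its endpoints' difference, ∂[p,q] = q − p. For instance
  ∂ae = e − a.
The resulting 6×12 matrix has rank 5, and its Smith normal form has invariant factors (1,1,1,1,1).

∂_2: C_2 → C_1 sends each 2-simplex [p,q,r] to [q,r] − [p,r] + [p,q]. For instance
  ∂bde = de − be + bd,
  ∂ace = ce − ae + ac.
The resulting 12×6 matrix has rank 6, and its Smith normal form has invariant factors (1,1,1,1,1,1).

Now H_k = ker ∂_k / im ∂_{k+1}, so:

  H_1: rank ker ∂_1 − rank ∂_2 = (12 − 5) − 6 = 1, and the invariant factors of ∂_2 are all 1, so H_1 = Z.

(K is a triangulation of the cylinder S^1 x I.)

H_1 ≅ Z.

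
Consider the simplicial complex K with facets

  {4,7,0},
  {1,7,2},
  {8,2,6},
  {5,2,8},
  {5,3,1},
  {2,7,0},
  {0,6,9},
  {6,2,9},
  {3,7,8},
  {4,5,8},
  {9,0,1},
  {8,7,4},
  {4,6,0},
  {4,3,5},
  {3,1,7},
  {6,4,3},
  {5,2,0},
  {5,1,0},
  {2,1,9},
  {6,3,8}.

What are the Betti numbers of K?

Order the vertices as 0 < 1 < 2 < 3 < 4 < 5 < 6 < 7 < 8 < 9. Listing each simplex with vertices in this order, K has dimension 2 with simplices:

  0-simplices (10): [0], [1], [2], [3], [4], [5], [6], [7], [8], [9]
  1-simplices (30): (30 of them)
  2-simplices (20): (20 of them)

so the chain groups are C_0 ≅ Z^10, C_1 ≅ Z^30, C_2 ≅ Z^20.

The boundary map ∂_1: C_1 → C_0 maps an edge to its endpoints' difference, ∂[p,q] = q − p. For instance
  ∂[1,9] = [9] − [1].
As a 10×30 matrix over Z this has rank 9, with invariant factors (1,1,1,1,1,1,1,1,1).

Boundary ∂_2: C_2 → C_1 sends each 2-simplex [p,q,r] to [q,r] − [p,r] + [p,q]. For instance
  ∂[4,7,8] = [7,8] − [4,8] + [4,7],
  ∂[1,3,5] = [3,5] − [1,5] + [1,3].
As a 30×20 matrix over Z this has rank 20, with invariant factors (1,1,1,1,1,1,1,1,1,1,1,1,1,1,1,1,1,1,1,2).

From H_k ≅ ker(∂_k) / im(∂_{k+1}) we obtain:

  H_0: rank C_0 − rank ∂_1 = 10 − 9 = 1, and the invariant factors of ∂_1 are all 1, so H_0 = Z.
  H_1: rank ker ∂_1 − rank ∂_2 = (30 − 9) − 20 = 1, and ∂_2 has invariant factor 2 > 1, so H_1 = Z × Z/2.
  H_2: rank ker ∂_2 − rank ∂_3 = (20 − 20) − 0 = 0, and there is no ∂_3, so H_2 = 0.

As a check, the Euler characteristic is 10 − 30 + 20 = 0, which agrees with 1 − 1 + 0 = 0.
(K is a triangulation of the Klein bottle.)

Hence the Betti numbers are b_0 = 1, b_1 = 1, b_2 = 0.

b_0 = 1, b_1 = 1, b_2 = 0.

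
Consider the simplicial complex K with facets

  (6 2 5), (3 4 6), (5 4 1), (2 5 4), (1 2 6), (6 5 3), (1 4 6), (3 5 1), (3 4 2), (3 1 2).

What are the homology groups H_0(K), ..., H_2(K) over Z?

Fix the vertex order 1 < 2 < 3 < 4 < 5 < 6 and write every simplex with vertices in increasing order. Then dim K = 2 and the simplices of K are:

  0-simplices (6): [1], [2], [3], [4], [5], [6]
  1-simplices (15): [1,2], [1,3], [1,4], [1,5], [1,6], [2,3], [2,4], [2,5], [2,6], [3,4], [3,5], [3,6], [4,5], [4,6], [5,6]
  2-simplices (10): [1,2,3], [1,2,6], [1,3,5], [1,4,5], [1,4,6], [2,3,4], [2,4,5], [2,5,6], [3,4,6], [3,5,6]

so the chain groups are C_0 ≅ Z^6, C_1 ≅ Z^15, C_2 ≅ Z^10.

Boundary ∂_1: C_1 → C_0 sends each edge [p,q] (with p < q) to q − p.
As a 6×15 matrix over Z this has rank 5, with invariant factors (1,1,1,1,1).

The boundary map ∂_2: C_2 → C_1 sends each 2-simplex [p,q,r] to [q,r] − [p,r] + [p,q]. For instance
  ∂[1,3,5] = [3,5] − [1,5] + [1,3],
  ∂[3,4,6] = [4,6] − [3,6] + [3,4].
The resulting 15×10 matrix has rank 10, and its Smith normal form has invariant factors (1,1,1,1,1,1,1,1,1,2).

Reading off H_k = ker ∂_k / im ∂_{k+1}:

  H_0: rank C_0 − rank ∂_1 = 6 − 5 = 1, and the invariant factors of ∂_1 are all 1, so H_0 = Z.
  H_1: rank ker ∂_1 − rank ∂_2 = (15 − 5) − 10 = 0, and ∂_2 has invariant factor 2 > 1, so H_1 = Z/2.
  H_2: rank ker ∂_2 − rank ∂_3 = (10 − 10) − 0 = 0, and there is no ∂_3, so H_2 = 0.

H_0 ≅ Z,  H_1 ≅ Z/2,  H_2 = 0.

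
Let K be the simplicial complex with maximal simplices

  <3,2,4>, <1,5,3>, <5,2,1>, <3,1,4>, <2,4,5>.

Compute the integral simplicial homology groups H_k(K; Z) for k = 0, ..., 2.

Take the total order 1 < 2 < 3 < 4 < 5 on the vertex set. Then K (dimension 2) consists of the simplices:

  0-simplices (5): [1], [2], [3], [4], [5]
  1-simplices (10): [1,2], [1,3], [1,4], [1,5], [2,3], [2,4], [2,5], [3,4], [3,5], [4,5]
  2-simplices (5): [1,2,5], [1,3,4], [1,3,5], [2,3,4], [2,4,5]

so the chain groups are C_0 ≅ Z^5, C_1 ≅ Z^10, C_2 ≅ Z^5.

∂_1: C_1 → C_0 maps an edge to its endpoints' difference, ∂[p,q] = q − p. For instance
  ∂[1,4] = [4] − [1].
This gives a 5×10 integer matrix of rank 4; reducing to Smith normal form yields diagonal entries (1,1,1,1).

Boundary ∂_2: C_2 → C_1 maps a triangle to the signed sum of its edges. For instance
  ∂[2,4,5] = [4,5] − [2,5] + [2,4],
  ∂[1,3,4] = [3,4] − [1,4] + [1,3].
As a 10×5 matrix over Z this has rank 5, with invariant factors (1,1,1,1,1).

Computing H_k = (kernel of ∂_k) / (image of ∂_{k+1}):

  H_0: rank C_0 − rank ∂_1 = 5 − 4 = 1, and the invariant factors of ∂_1 are all 1, so H_0 ≅ Z.
  H_1: rank ker ∂_1 − rank ∂_2 = (10 − 4) − 5 = 1, and the invariant factors of ∂_2 are all 1, so H_1 ≅ Z.
  H_2: rank ker ∂_2 − rank ∂_3 = (5 − 5) − 0 = 0, and there is no ∂_3, so H_2 ≅ 0.

H_0 = Z,  H_1 = Z,  H_2 = 0.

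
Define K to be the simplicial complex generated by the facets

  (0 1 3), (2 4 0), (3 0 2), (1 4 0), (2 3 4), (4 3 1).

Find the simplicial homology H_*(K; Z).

Take the total order 0 < 1 < 2 < 3 < 4 on the vertex set. Then K (dimension 2) consists of the simplices:

  0-simplices (5): [0], [1], [2], [3], [4]
  1-simplices (9): [0,1], [0,2], [0,3], [0,4], [1,3], [1,4], [2,3], [2,4], [3,4]
  2-simplices (6): [0,1,3], [0,1,4], [0,2,3], [0,2,4], [1,3,4], [2,3,4]

giving chain groups C_0 ≅ Z^5, C_1 ≅ Z^9, C_2 ≅ Z^6.

Boundary ∂_1: C_1 → C_0 is given by ∂[p,q] = [q] − [p]. For instance
  ∂[3,4] = [4] − [3].
This gives a 5×9 integer matrix of rank 4; reducing to Smith normal form yields diagonal entries (1,1,1,1).

∂_2: C_2 → C_1 sends each 2-simplex [p,q,r] to [q,r] − [p,r] + [p,q]. For instance
  ∂[1,3,4] = [3,4] − [1,4] + [1,3],
  ∂[0,1,3] = [1,3] − [0,3] + [0,1].
As a 9×6 matrix over Z this has rank 5, with invariant factors (1,1,1,1,1).

Reading off H_k = ker ∂_k / im ∂_{k+1}:

  H_0: rank C_0 − rank ∂_1 = 5 − 4 = 1, and the invariant factors of ∂_1 are all 1, so H_0 ≅ Z.
  H_1: rank ker ∂_1 − rank ∂_2 = (9 − 4) − 5 = 0, and the invariant factors of ∂_2 are all 1, so H_1 ≅ 0.
  H_2: rank ker ∂_2 − rank ∂_3 = (6 − 5) − 0 = 1, and there is no ∂_3, so H_2 ≅ Z.

(K is a triangulation of the 2-sphere S^2.)

H_0 = Z,  H_1 = 0,  H_2 = Z.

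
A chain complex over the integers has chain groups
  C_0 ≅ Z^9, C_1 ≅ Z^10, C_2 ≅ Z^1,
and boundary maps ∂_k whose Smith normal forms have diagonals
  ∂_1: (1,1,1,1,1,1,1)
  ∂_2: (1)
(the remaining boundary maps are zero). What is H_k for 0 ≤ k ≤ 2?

H_0: b_0 = 9 − 0 − 7 = 2; torsion from ∂_1 factors > 1: none. So H_0 = Z^2.
H_1: b_1 = 10 − 7 − 1 = 2; torsion from ∂_2 factors > 1: none. So H_1 = Z^2.
H_2: b_2 = 1 − 1 − 0 = 0; torsion from ∂_3 factors > 1: none. So H_2 = 0.

H_0 = Z^2,  H_1 = Z^2,  H_2 = 0.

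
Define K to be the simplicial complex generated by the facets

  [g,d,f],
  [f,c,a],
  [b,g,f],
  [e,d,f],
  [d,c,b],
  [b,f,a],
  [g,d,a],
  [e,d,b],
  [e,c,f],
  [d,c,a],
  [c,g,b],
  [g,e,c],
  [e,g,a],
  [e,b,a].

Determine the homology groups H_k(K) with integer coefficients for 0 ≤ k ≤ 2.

We work with the vertex ordering a < b < c < d < e < f < g. The simplices of K, each written with vertices in increasing order, are:

  0-simplices (7): a, b, c, d, e, f, g
  1-simplices (21): ab, ac, ad, ae, af, ag, bc, bd, be, bf, bg, cd, ce, cf, cg, de, df, dg, ef, eg, fg
  2-simplices (14): abe, abf, acd, acf, adg, aeg, bcd, bcg, bde, bfg, cef, ceg, def, dfg

so the chain groups are C_0 ≅ Z^7, C_1 ≅ Z^21, C_2 ≅ Z^14.

Boundary ∂_1: C_1 → C_0 maps an edge to its endpoints' difference, ∂[p,q] = q − p. For instance
  ∂cf = f − c.
The resulting 7×21 matrix has rank 6, and its Smith normal form has invariant factors (1,1,1,1,1,1).

∂_2: C_2 → C_1 sends each 2-simplex [p,q,r] to [q,r] − [p,r] + [p,q]. For instance
  ∂bcd = cd − bd + bc,
  ∂def = ef − df + de.
The 21×14 boundary matrix has rank 13 and Smith normal form diag(1,1,1,1,1,1,1,1,1,1,1,1,1).

Computing H_k = (kernel of ∂_k) / (image of ∂_{k+1}):

  H_0: rank C_0 − rank ∂_1 = 7 − 6 = 1, and the invariant factors of ∂_1 are all 1, so H_0 = Z.
  H_1: rank ker ∂_1 − rank ∂_2 = (21 − 6) − 13 = 2, and the invariant factors of ∂_2 are all 1, so H_1 = Z^2.
  H_2: rank ker ∂_2 − rank ∂_3 = (14 − 13) − 0 = 1, and there is no ∂_3, so H_2 = Z.

(K is a triangulation of the torus T^2.)

H_0 = Z,  H_1 = Z^2,  H_2 = Z.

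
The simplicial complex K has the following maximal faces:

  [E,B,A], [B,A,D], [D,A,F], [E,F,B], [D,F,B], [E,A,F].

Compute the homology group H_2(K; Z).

Order the vertices as A < B < D < E < F. Listing each simplex with vertices in this order, K has dimension 2 with simplices:

  0-simplices (5): A, B, D, E, F
  1-simplices (9): AB, AD, AE, AF, BD, BE, BF, DF, EF
  2-simplices (6): ABD, ABE, ADF, AEF, BDF, BEF

giving chain groups C_0 ≅ Z^5, C_1 ≅ Z^9, C_2 ≅ Z^6.

The boundary map ∂_1: C_1 → C_0 is given by ∂[p,q] = [q] − [p]. For instance
  ∂AE = E − A.
The resulting 5×9 matrix has rank 4, and its Smith normal form has invariant factors (1,1,1,1).

The boundary map ∂_2: C_2 → C_1 sends each 2-simplex [p,q,r] to [q,r] − [p,r] + [p,q]. For instance
  ∂BDF = DF − BF + BD,
  ∂AEF = EF − AF + AE.
The 9×6 boundary matrix has rank 5 and Smith normal form diag(1,1,1,1,1).

Computing H_k = (kernel of ∂_k) / (image of ∂_{k+1}):

  H_2: rank ker ∂_2 − rank ∂_3 = (6 − 5) − 0 = 1, and there is no ∂_3, so H_2 = Z.

H_2 ≅ Z.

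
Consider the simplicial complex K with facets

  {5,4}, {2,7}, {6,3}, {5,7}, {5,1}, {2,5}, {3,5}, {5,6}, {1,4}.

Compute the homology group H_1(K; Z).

H_1 = Z^3.

Order the vertices as 1 < 2 < 3 < 4 < 5 < 6 < 7. Listing each simplex with vertices in this order, K has dimension 1 with simplices:

  0-simplices (7): [1], [2], [3], [4], [5], [6], [7]
  1-simplices (9): [1,4], [1,5], [2,5], [2,7], [3,5], [3,6], [4,5], [5,6], [5,7]

so the chain groups are C_0 ≅ Z^7, C_1 ≅ Z^9.

The boundary map ∂_1: C_1 → C_0 maps an edge to its endpoints' difference, ∂[p,q] = q − p.
The 7×9 boundary matrix has rank 6 and Smith normal form diag(1,1,1,1,1,1).

Now H_k = ker ∂_k / im ∂_{k+1}, so:

  H_1: rank ker ∂_1 − rank ∂_2 = (9 − 6) − 0 = 3, and there is no ∂_2, so H_1 ≅ Z^3.

(K is a triangulation of a wedge of 3 circles.)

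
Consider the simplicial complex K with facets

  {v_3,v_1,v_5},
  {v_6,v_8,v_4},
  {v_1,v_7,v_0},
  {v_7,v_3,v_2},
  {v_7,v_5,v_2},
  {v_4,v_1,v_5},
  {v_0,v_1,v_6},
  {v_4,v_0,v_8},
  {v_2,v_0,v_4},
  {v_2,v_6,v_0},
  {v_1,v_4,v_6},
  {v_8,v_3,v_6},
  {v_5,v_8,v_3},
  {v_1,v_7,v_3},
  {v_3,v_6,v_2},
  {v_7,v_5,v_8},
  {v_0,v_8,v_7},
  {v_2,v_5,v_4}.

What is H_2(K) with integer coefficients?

Order the vertices as v_0 < v_1 < v_2 < v_3 < v_4 < v_5 < v_6 < v_7 < v_8. Listing each simplex with vertices in this order, K has dimension 2 with simplices:

  0-simplices (9): [v_0], [v_1], [v_2], [v_3], [v_4], [v_5], [v_6], [v_7], [v_8]
  1-simplices (27): (27 of them)
  2-simplices (18): (18 of them)

giving chain groups C_0 ≅ Z^9, C_1 ≅ Z^27, C_2 ≅ Z^18.

∂_1: C_1 → C_0 is given by ∂[p,q] = [q] − [p].
This gives a 9×27 integer matrix of rank 8; reducing to Smith normal form yields diagonal entries (1,1,1,1,1,1,1,1).

The boundary map ∂_2: C_2 → C_1 sends each 2-simplex [p,q,r] to [q,r] − [p,r] + [p,q]. For instance
  ∂[v_2,v_3,v_6] = [v_3,v_6] − [v_2,v_6] + [v_2,v_3],
  ∂[v_0,v_1,v_7] = [v_1,v_7] − [v_0,v_7] + [v_0,v_1].
As a 27×18 matrix over Z this has rank 18, with invariant factors (1,1,1,1,1,1,1,1,1,1,1,1,1,1,1,1,1,2).

Reading off H_k = ker ∂_k / im ∂_{k+1}:

  H_2: rank ker ∂_2 − rank ∂_3 = (18 − 18) − 0 = 0, and there is no ∂_3, so H_2 = 0.

(K is a triangulation of the Klein bottle.)

H_2 = 0.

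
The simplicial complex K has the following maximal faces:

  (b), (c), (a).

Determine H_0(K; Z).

H_0 ≅ Z^3.

Order the vertices as a < b < c. Listing each simplex with vertices in this order, K has dimension 0 with simplices:

  0-simplices (3): a, b, c

giving chain groups C_0 ≅ Z^3.

Reading off H_k = ker ∂_k / im ∂_{k+1}:

  H_0: rank C_0 − rank ∂_1 = 3 − 0 = 3, and there is no ∂_1, so H_0 ≅ Z^3.

(K is a triangulation of a set of 3 points.)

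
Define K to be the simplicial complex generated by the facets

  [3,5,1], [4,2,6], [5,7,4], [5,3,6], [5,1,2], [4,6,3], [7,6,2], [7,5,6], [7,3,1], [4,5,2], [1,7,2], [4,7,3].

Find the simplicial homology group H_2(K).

Order the vertices as 1 < 2 < 3 < 4 < 5 < 6 < 7. Listing each simplex with vertices in this order, K has dimension 2 with simplices:

  0-simplices (7): [1], [2], [3], [4], [5], [6], [7]
  1-simplices (18): [1,2], [1,3], [1,5], [1,7], [2,4], [2,5], [2,6], [2,7], [3,4], [3,5], [3,6], [3,7], [4,5], [4,6], [4,7], [5,6], [5,7], [6,7]
  2-simplices (12): [1,2,5], [1,2,7], [1,3,5], [1,3,7], [2,4,5], [2,4,6], [2,6,7], [3,4,6], [3,4,7], [3,5,6], [4,5,7], [5,6,7]

Hence C_0 ≅ Z^7, C_1 ≅ Z^18, C_2 ≅ Z^12.

∂_1: C_1 → C_0 sends each edge [p,q] (with p < q) to q − p. For instance
  ∂[4,5] = [5] − [4].
The 7×18 boundary matrix has rank 6 and Smith normal form diag(1,1,1,1,1,1).

The boundary map ∂_2: C_2 → C_1 sends each 2-simplex [p,q,r] to [q,r] − [p,r] + [p,q]. For instance
  ∂[3,4,7] = [4,7] − [3,7] + [3,4],
  ∂[1,3,5] = [3,5] − [1,5] + [1,3].
This gives a 18×12 integer matrix of rank 12; reducing to Smith normal form yields diagonal entries (1,1,1,1,1,1,1,1,1,1,1,2).

Computing H_k = (kernel of ∂_k) / (image of ∂_{k+1}):

  H_2: rank ker ∂_2 − rank ∂_3 = (12 − 12) − 0 = 0, and there is no ∂_3, so H_2 = 0.

(K is a triangulation of the real projective plane RP^2.)

H_2 = 0.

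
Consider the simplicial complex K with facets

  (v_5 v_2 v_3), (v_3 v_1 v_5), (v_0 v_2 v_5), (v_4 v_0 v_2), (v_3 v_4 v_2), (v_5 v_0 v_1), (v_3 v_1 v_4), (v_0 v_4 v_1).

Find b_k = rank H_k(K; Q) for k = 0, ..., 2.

Take the total order v_0 < v_1 < v_2 < v_3 < v_4 < v_5 on the vertex set. Then K (dimension 2) consists of the simplices:

  0-simplices (6): [v_0], [v_1], [v_2], [v_3], [v_4], [v_5]
  1-simplices (12): [v_0,v_1], [v_0,v_2], [v_0,v_4], [v_0,v_5], [v_1,v_3], [v_1,v_4], [v_1,v_5], [v_2,v_3], [v_2,v_4], [v_2,v_5], [v_3,v_4], [v_3,v_5]
  2-simplices (8): [v_0,v_1,v_4], [v_0,v_1,v_5], [v_0,v_2,v_4], [v_0,v_2,v_5], [v_1,v_3,v_4], [v_1,v_3,v_5], [v_2,v_3,v_4], [v_2,v_3,v_5]

giving chain groups C_0 ≅ Z^6, C_1 ≅ Z^12, C_2 ≅ Z^8.

Boundary ∂_1: C_1 → C_0 is given by ∂[p,q] = [q] − [p]. For instance
  ∂[v_2,v_5] = [v_5] − [v_2].
This gives a 6×12 integer matrix of rank 5; reducing to Smith normal form yields diagonal entries (1,1,1,1,1).

Boundary ∂_2: C_2 → C_1 maps a triangle to the signed sum of its edges. For instance
  ∂[v_0,v_2,v_4] = [v_2,v_4] − [v_0,v_4] + [v_0,v_2],
  ∂[v_0,v_2,v_5] = [v_2,v_5] − [v_0,v_5] + [v_0,v_2].
The resulting 12×8 matrix has rank 7, and its Smith normal form has invariant factors (1,1,1,1,1,1,1).

Now H_k = ker ∂_k / im ∂_{k+1}, so:

  H_0: rank C_0 − rank ∂_1 = 6 − 5 = 1, and the invariant factors of ∂_1 are all 1, so H_0 ≅ Z.
  H_1: rank ker ∂_1 − rank ∂_2 = (12 − 5) − 7 = 0, and the invariant factors of ∂_2 are all 1, so H_1 ≅ 0.
  H_2: rank ker ∂_2 − rank ∂_3 = (8 − 7) − 0 = 1, and there is no ∂_3, so H_2 ≅ Z.

As a check, the Euler characteristic is 6 − 12 + 8 = 2, which agrees with 1 − 0 + 1 = 2.

Hence the Betti numbers are b_0 = 1, b_1 = 0, b_2 = 1.

b_0 = 1, b_1 = 0, b_2 = 1.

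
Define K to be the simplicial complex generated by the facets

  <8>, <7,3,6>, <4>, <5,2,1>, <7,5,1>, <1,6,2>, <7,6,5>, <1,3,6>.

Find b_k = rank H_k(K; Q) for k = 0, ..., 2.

b_0 = 3, b_1 = 1, b_2 = 0.

We work with the vertex ordering 1 < 2 < 3 < 4 < 5 < 6 < 7 < 8. The simplices of K, each written with vertices in increasing order, are:

  0-simplices (8): [1], [2], [3], [4], [5], [6], [7], [8]
  1-simplices (12): [1,2], [1,3], [1,5], [1,6], [1,7], [2,5], [2,6], [3,6], [3,7], [5,6], [5,7], [6,7]
  2-simplices (6): [1,2,5], [1,2,6], [1,3,6], [1,5,7], [3,6,7], [5,6,7]

giving chain groups C_0 ≅ Z^8, C_1 ≅ Z^12, C_2 ≅ Z^6.

∂_1: C_1 → C_0 sends each edge [p,q] (with p < q) to q − p. For instance
  ∂[1,5] = [5] − [1].
As a 8×12 matrix over Z this has rank 5, with invariant factors (1,1,1,1,1).

The boundary map ∂_2: C_2 → C_1 acts by ∂[p,q,r] = [q,r] − [p,r] + [p,q]. For instance
  ∂[1,3,6] = [3,6] − [1,6] + [1,3],
  ∂[1,5,7] = [5,7] − [1,7] + [1,5].
The 12×6 boundary matrix has rank 6 and Smith normal form diag(1,1,1,1,1,1).

Now H_k = ker ∂_k / im ∂_{k+1}, so:

  H_0: rank C_0 − rank ∂_1 = 8 − 5 = 3, and the invariant factors of ∂_1 are all 1, so H_0 ≅ Z^3.
  H_1: rank ker ∂_1 − rank ∂_2 = (12 − 5) − 6 = 1, and the invariant factors of ∂_2 are all 1, so H_1 ≅ Z.
  H_2: rank ker ∂_2 − rank ∂_3 = (6 − 6) − 0 = 0, and there is no ∂_3, so H_2 ≅ 0.

Hence the Betti numbers are b_0 = 3, b_1 = 1, b_2 = 0.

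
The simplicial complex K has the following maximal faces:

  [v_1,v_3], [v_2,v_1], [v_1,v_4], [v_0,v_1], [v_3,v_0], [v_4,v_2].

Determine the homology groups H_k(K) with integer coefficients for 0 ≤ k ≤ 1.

Fix the vertex order v_0 < v_1 < v_2 < v_3 < v_4 and write every simplex with vertices in increasing order. Then dim K = 1 and the simplices of K are:

  0-simplices (5): [v_0], [v_1], [v_2], [v_3], [v_4]
  1-simplices (6): [v_0,v_1], [v_0,v_3], [v_1,v_2], [v_1,v_3], [v_1,v_4], [v_2,v_4]

Hence C_0 ≅ Z^5, C_1 ≅ Z^6.

The boundary map ∂_1: C_1 → C_0 is given by ∂[p,q] = [q] − [p]. For instance
  ∂[v_0,v_3] = [v_3] − [v_0].
This gives a 5×6 integer matrix of rank 4; reducing to Smith normal form yields diagonal entries (1,1,1,1).

Computing H_k = (kernel of ∂_k) / (image of ∂_{k+1}):

  H_0: rank C_0 − rank ∂_1 = 5 − 4 = 1, and the invariant factors of ∂_1 are all 1, so H_0 ≅ Z.
  H_1: rank ker ∂_1 − rank ∂_2 = (6 − 4) − 0 = 2, and there is no ∂_2, so H_1 ≅ Z^2.

(K is a triangulation of a wedge of 2 circles.)

H_0 = Z,  H_1 = Z^2.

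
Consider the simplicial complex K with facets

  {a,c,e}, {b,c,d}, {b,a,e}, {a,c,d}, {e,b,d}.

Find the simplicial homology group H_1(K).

Fix the vertex order a < b < c < d < e and write every simplex with vertices in increasing order. Then dim K = 2 and the simplices of K are:

  0-simplices (5): a, b, c, d, e
  1-simplices (10): ab, ac, ad, ae, bc, bd, be, cd, ce, de
  2-simplices (5): abe, acd, ace, bcd, bde

giving chain groups C_0 ≅ Z^5, C_1 ≅ Z^10, C_2 ≅ Z^5.

∂_1: C_1 → C_0 maps an edge to its endpoints' difference, ∂[p,q] = q − p. For instance
  ∂ab = b − a.
This gives a 5×10 integer matrix of rank 4; reducing to Smith normal form yields diagonal entries (1,1,1,1).

The boundary map ∂_2: C_2 → C_1 sends each 2-simplex [p,q,r] to [q,r] − [p,r] + [p,q]. For instance
  ∂bde = de − be + bd,
  ∂bcd = cd − bd + bc.
The resulting 10×5 matrix has rank 5, and its Smith normal form has invariant factors (1,1,1,1,1).

Now H_k = ker ∂_k / im ∂_{k+1}, so:

  H_1: rank ker ∂_1 − rank ∂_2 = (10 − 4) − 5 = 1, and the invariant factors of ∂_2 are all 1, so H_1 ≅ Z.

H_1 ≅ Z.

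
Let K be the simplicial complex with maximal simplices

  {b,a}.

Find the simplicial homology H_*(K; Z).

K has 2 vertices, 1 edge.
rank ∂_0 = 0, rank ∂_1 = 1 ⇒ b_0 = 2 − 0 − 1 = 1; all invariant factors of ∂_1 are 1 so no torsion. So H_0 = Z.
rank ∂_1 = 1, rank ∂_2 = 0 ⇒ b_1 = 1 − 1 − 0 = 0. So H_1 = 0.

H_0 ≅ Z,  H_1 = 0.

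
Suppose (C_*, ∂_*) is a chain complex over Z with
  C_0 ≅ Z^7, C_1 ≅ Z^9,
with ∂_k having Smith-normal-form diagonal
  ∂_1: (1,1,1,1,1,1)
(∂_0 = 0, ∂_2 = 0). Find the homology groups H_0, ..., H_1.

H_0: b_0 = 7 − 0 − 6 = 1; torsion from ∂_1 factors > 1: none. So H_0 ≅ Z.
H_1: b_1 = 9 − 6 − 0 = 3; torsion from ∂_2 factors > 1: none. So H_1 ≅ Z^3.

H_0 ≅ Z,  H_1 ≅ Z^3.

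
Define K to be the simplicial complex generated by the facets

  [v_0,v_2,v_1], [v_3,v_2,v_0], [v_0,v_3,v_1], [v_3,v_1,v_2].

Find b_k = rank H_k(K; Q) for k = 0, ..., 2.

Order the vertices as v_0 < v_1 < v_2 < v_3. Listing each simplex with vertices in this order, K has dimension 2 with simplices:

  0-simplices (4): [v_0], [v_1], [v_2], [v_3]
  1-simplices (6): [v_0,v_1], [v_0,v_2], [v_0,v_3], [v_1,v_2], [v_1,v_3], [v_2,v_3]
  2-simplices (4): [v_0,v_1,v_2], [v_0,v_1,v_3], [v_0,v_2,v_3], [v_1,v_2,v_3]

giving chain groups C_0 ≅ Z^4, C_1 ≅ Z^6, C_2 ≅ Z^4.

∂_1: C_1 → C_0 sends each edge [p,q] (with p < q) to q − p. For instance
  ∂[v_1,v_3] = [v_3] − [v_1].
This gives a 4×6 integer matrix of rank 3; reducing to Smith normal form yields diagonal entries (1,1,1).

∂_2: C_2 → C_1 maps a triangle to the signed sum of its edges. For instance
  ∂[v_0,v_1,v_2] = [v_1,v_2] − [v_0,v_2] + [v_0,v_1],
  ∂[v_0,v_2,v_3] = [v_2,v_3] − [v_0,v_3] + [v_0,v_2].
As a 6×4 matrix over Z this has rank 3, with invariant factors (1,1,1).

Computing H_k = (kernel of ∂_k) / (image of ∂_{k+1}):

  H_0: rank C_0 − rank ∂_1 = 4 − 3 = 1, and the invariant factors of ∂_1 are all 1, so H_0 ≅ Z.
  H_1: rank ker ∂_1 − rank ∂_2 = (6 − 3) − 3 = 0, and the invariant factors of ∂_2 are all 1, so H_1 ≅ 0.
  H_2: rank ker ∂_2 − rank ∂_3 = (4 − 3) − 0 = 1, and there is no ∂_3, so H_2 ≅ Z.

As a check, the Euler characteristic is 4 − 6 + 4 = 2, which agrees with 1 − 0 + 1 = 2.

Hence the Betti numbers are b_0 = 1, b_1 = 0, b_2 = 1.

b_0 = 1, b_1 = 0, b_2 = 1.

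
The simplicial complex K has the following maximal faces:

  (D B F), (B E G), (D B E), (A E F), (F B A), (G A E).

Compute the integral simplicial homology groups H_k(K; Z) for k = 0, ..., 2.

Order the vertices as A < B < D < E < F < G. Listing each simplex with vertices in this order, K has dimension 2 with simplices:

  0-simplices (6): A, B, D, E, F, G
  1-simplices (12): AB, AE, AF, AG, BD, BE, BF, BG, DE, DF, EF, EG
  2-simplices (6): ABF, AEF, AEG, BDE, BDF, BEG

giving chain groups C_0 ≅ Z^6, C_1 ≅ Z^12, C_2 ≅ Z^6.

∂_1: C_1 → C_0 maps an edge to its endpoints' difference, ∂[p,q] = q − p.
This gives a 6×12 integer matrix of rank 5; reducing to Smith normal form yields diagonal entries (1,1,1,1,1).

∂_2: C_2 → C_1 acts by ∂[p,q,r] = [q,r] − [p,r] + [p,q]. For instance
  ∂BEG = EG − BG + BE,
  ∂AEF = EF − AF + AE.
The resulting 12×6 matrix has rank 6, and its Smith normal form has invariant factors (1,1,1,1,1,1).

Now H_k = ker ∂_k / im ∂_{k+1}, so:

  H_0: rank C_0 − rank ∂_1 = 6 − 5 = 1, and the invariant factors of ∂_1 are all 1, so H_0 ≅ Z.
  H_1: rank ker ∂_1 − rank ∂_2 = (12 − 5) − 6 = 1, and the invariant factors of ∂_2 are all 1, so H_1 ≅ Z.
  H_2: rank ker ∂_2 − rank ∂_3 = (6 − 6) − 0 = 0, and there is no ∂_3, so H_2 ≅ 0.

As a check, the Euler characteristic is 6 − 12 + 6 = 0, which agrees with 1 − 1 + 0 = 0.

H_0 ≅ Z,  H_1 ≅ Z,  H_2 = 0.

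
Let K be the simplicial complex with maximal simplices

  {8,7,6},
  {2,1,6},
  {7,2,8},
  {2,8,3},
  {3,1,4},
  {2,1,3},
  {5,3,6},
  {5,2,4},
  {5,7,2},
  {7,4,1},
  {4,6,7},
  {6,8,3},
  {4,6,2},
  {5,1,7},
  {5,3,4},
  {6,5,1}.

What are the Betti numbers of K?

b_0 = 1, b_1 = 2, b_2 = 1.

Take the total order 1 < 2 < 3 < 4 < 5 < 6 < 7 < 8 on the vertex set. Then K (dimension 2) consists of the simplices:

  0-simplices (8): [1], [2], [3], [4], [5], [6], [7], [8]
  1-simplices (24): (24 of them)
  2-simplices (16): [1,2,3], [1,2,6], [1,3,4], [1,4,7], [1,5,6], [1,5,7], [2,3,8], [2,4,5], [2,4,6], [2,5,7], [2,7,8], [3,4,5], [3,5,6], [3,6,8], [4,6,7], [6,7,8]

Hence C_0 ≅ Z^8, C_1 ≅ Z^24, C_2 ≅ Z^16.

∂_1: C_1 → C_0 is given by ∂[p,q] = [q] − [p]. For instance
  ∂[2,3] = [3] − [2].
The 8×24 boundary matrix has rank 7 and Smith normal form diag(1,1,1,1,1,1,1).

The boundary map ∂_2: C_2 → C_1 acts by ∂[p,q,r] = [q,r] − [p,r] + [p,q]. For instance
  ∂[3,4,5] = [4,5] − [3,5] + [3,4],
  ∂[2,5,7] = [5,7] − [2,7] + [2,5].
The 24×16 boundary matrix has rank 15 and Smith normal form diag(1,1,1,1,1,1,1,1,1,1,1,1,1,1,1).

Now H_k = ker ∂_k / im ∂_{k+1}, so:

  H_0: rank C_0 − rank ∂_1 = 8 − 7 = 1, and the invariant factors of ∂_1 are all 1, so H_0 ≅ Z.
  H_1: rank ker ∂_1 − rank ∂_2 = (24 − 7) − 15 = 2, and the invariant factors of ∂_2 are all 1, so H_1 ≅ Z^2.
  H_2: rank ker ∂_2 − rank ∂_3 = (16 − 15) − 0 = 1, and there is no ∂_3, so H_2 ≅ Z.

As a check, the Euler characteristic is 8 − 24 + 16 = 0, which agrees with 1 − 2 + 1 = 0.

Hence the Betti numbers are b_0 = 1, b_1 = 2, b_2 = 1.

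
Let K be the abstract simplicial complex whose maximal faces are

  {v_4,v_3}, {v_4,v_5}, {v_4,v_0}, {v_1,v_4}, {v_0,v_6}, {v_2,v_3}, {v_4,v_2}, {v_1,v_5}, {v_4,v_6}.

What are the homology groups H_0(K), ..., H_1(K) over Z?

H_0 = Z,  H_1 = Z^3.

We work with the vertex ordering v_0 < v_1 < v_2 < v_3 < v_4 < v_5 < v_6. The simplices of K, each written with vertices in increasing order, are:

  0-simplices (7): [v_0], [v_1], [v_2], [v_3], [v_4], [v_5], [v_6]
  1-simplices (9): [v_0,v_4], [v_0,v_6], [v_1,v_4], [v_1,v_5], [v_2,v_3], [v_2,v_4], [v_3,v_4], [v_4,v_5], [v_4,v_6]

so the chain groups are C_0 ≅ Z^7, C_1 ≅ Z^9.

The boundary map ∂_1: C_1 → C_0 is given by ∂[p,q] = [q] − [p]. For instance
  ∂[v_2,v_4] = [v_4] − [v_2].
This gives a 7×9 integer matrix of rank 6; reducing to Smith normal form yields diagonal entries (1,1,1,1,1,1).

Computing H_k = (kernel of ∂_k) / (image of ∂_{k+1}):

  H_0: rank C_0 − rank ∂_1 = 7 − 6 = 1, and the invariant factors of ∂_1 are all 1, so H_0 ≅ Z.
  H_1: rank ker ∂_1 − rank ∂_2 = (9 − 6) − 0 = 3, and there is no ∂_2, so H_1 ≅ Z^3.

As a check, the Euler characteristic is 7 − 9 = -2, which agrees with 1 − 3 = -2.
(K is a triangulation of a wedge of 3 circles.)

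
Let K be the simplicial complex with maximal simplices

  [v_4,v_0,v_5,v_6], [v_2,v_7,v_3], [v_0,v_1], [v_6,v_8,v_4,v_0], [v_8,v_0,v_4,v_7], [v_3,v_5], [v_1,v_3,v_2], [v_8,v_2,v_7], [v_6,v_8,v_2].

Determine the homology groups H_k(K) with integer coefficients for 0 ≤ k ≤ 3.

Take the total order v_0 < v_1 < v_2 < v_3 < v_4 < v_5 < v_6 < v_7 < v_8 on the vertex set. Then K (dimension 3) consists of the simplices:

  0-simplices (9): [v_0], [v_1], [v_2], [v_3], [v_4], [v_5], [v_6], [v_7], [v_8]
  1-simplices (21): (21 of them)
  2-simplices (14): (14 of them)
  3-simplices (3): [v_0,v_4,v_5,v_6], [v_0,v_4,v_6,v_8], [v_0,v_4,v_7,v_8]

so the chain groups are C_0 ≅ Z^9, C_1 ≅ Z^21, C_2 ≅ Z^14, C_3 ≅ Z^3.

The boundary map ∂_1: C_1 → C_0 sends each edge [p,q] (with p < q) to q − p. For instance
  ∂[v_0,v_4] = [v_4] − [v_0].
As a 9×21 matrix over Z this has rank 8, with invariant factors (1,1,1,1,1,1,1,1).

The boundary map ∂_2: C_2 → C_1 maps a triangle to the signed sum of its edges. For instance
  ∂[v_0,v_4,v_8] = [v_4,v_8] − [v_0,v_8] + [v_0,v_4],
  ∂[v_0,v_4,v_6] = [v_4,v_6] − [v_0,v_6] + [v_0,v_4].
This gives a 21×14 integer matrix of rank 11; reducing to Smith normal form yields diagonal entries (1,1,1,1,1,1,1,1,1,1,1).

Boundary ∂_3: C_3 → C_2 sends each 3-simplex σ to the alternating sum Σ_i (−1)^i (σ with its i-th vertex removed). For instance
  ∂[v_0,v_4,v_5,v_6] = [v_4,v_5,v_6] − [v_0,v_5,v_6] + [v_0,v_4,v_6] − [v_0,v_4,v_5],
  ∂[v_0,v_4,v_7,v_8] = [v_4,v_7,v_8] − [v_0,v_7,v_8] + [v_0,v_4,v_8] − [v_0,v_4,v_7].
As a 14×3 matrix over Z this has rank 3, with invariant factors (1,1,1).

Computing H_k = (kernel of ∂_k) / (image of ∂_{k+1}):

  H_0: rank C_0 − rank ∂_1 = 9 − 8 = 1, and the invariant factors of ∂_1 are all 1, so H_0 = Z.
  H_1: rank ker ∂_1 − rank ∂_2 = (21 − 8) − 11 = 2, and the invariant factors of ∂_2 are all 1, so H_1 = Z^2.
  H_2: rank ker ∂_2 − rank ∂_3 = (14 − 11) − 3 = 0, and the invariant factors of ∂_3 are all 1, so H_2 = 0.
  H_3: rank ker ∂_3 − rank ∂_4 = (3 − 3) − 0 = 0, and there is no ∂_4, so H_3 = 0.

As a check, the Euler characteristic is 9 − 21 + 14 − 3 = -1, which agrees with 1 − 2 + 0 − 0 = -1.

H_0 = Z,  H_1 = Z^2,  H_2 = 0,  H_3 = 0.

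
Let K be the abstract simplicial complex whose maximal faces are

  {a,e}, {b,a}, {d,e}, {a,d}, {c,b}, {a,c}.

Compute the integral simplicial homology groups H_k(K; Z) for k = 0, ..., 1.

We work with the vertex ordering a < b < c < d < e. The simplices of K, each written with vertices in increasing order, are:

  0-simplices (5): a, b, c, d, e
  1-simplices (6): ab, ac, ad, ae, bc, de

giving chain groups C_0 ≅ Z^5, C_1 ≅ Z^6.

Boundary ∂_1: C_1 → C_0 maps an edge to its endpoints' difference, ∂[p,q] = q − p. For instance
  ∂ab = b − a.
The resulting 5×6 matrix has rank 4, and its Smith normal form has invariant factors (1,1,1,1).

Reading off H_k = ker ∂_k / im ∂_{k+1}:

  H_0: rank C_0 − rank ∂_1 = 5 − 4 = 1, and the invariant factors of ∂_1 are all 1, so H_0 = Z.
  H_1: rank ker ∂_1 − rank ∂_2 = (6 − 4) − 0 = 2, and there is no ∂_2, so H_1 = Z^2.

As a check, the Euler characteristic is 5 − 6 = -1, which agrees with 1 − 2 = -1.

H_0 ≅ Z,  H_1 ≅ Z^2.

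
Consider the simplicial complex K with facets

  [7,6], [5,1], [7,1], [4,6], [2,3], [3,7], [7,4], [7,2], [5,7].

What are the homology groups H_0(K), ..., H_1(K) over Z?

H_0 = Z,  H_1 = Z^3.

Order the vertices as 1 < 2 < 3 < 4 < 5 < 6 < 7. Listing each simplex with vertices in this order, K has dimension 1 with simplices:

  0-simplices (7): [1], [2], [3], [4], [5], [6], [7]
  1-simplices (9): [1,5], [1,7], [2,3], [2,7], [3,7], [4,6], [4,7], [5,7], [6,7]

giving chain groups C_0 ≅ Z^7, C_1 ≅ Z^9.

∂_1: C_1 → C_0 is given by ∂[p,q] = [q] − [p]. For instance
  ∂[1,5] = [5] − [1].
The 7×9 boundary matrix has rank 6 and Smith normal form diag(1,1,1,1,1,1).

Reading off H_k = ker ∂_k / im ∂_{k+1}:

  H_0: rank C_0 − rank ∂_1 = 7 − 6 = 1, and the invariant factors of ∂_1 are all 1, so H_0 = Z.
  H_1: rank ker ∂_1 − rank ∂_2 = (9 − 6) − 0 = 3, and there is no ∂_2, so H_1 = Z^3.

As a check, the Euler characteristic is 7 − 9 = -2, which agrees with 1 − 3 = -2.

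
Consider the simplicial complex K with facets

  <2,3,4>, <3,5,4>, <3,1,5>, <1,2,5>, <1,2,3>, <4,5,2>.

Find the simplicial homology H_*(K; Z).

Order the vertices as 1 < 2 < 3 < 4 < 5. Listing each simplex with vertices in this order, K has dimension 2 with simplices:

  0-simplices (5): [1], [2], [3], [4], [5]
  1-simplices (9): [1,2], [1,3], [1,5], [2,3], [2,4], [2,5], [3,4], [3,5], [4,5]
  2-simplices (6): [1,2,3], [1,2,5], [1,3,5], [2,3,4], [2,4,5], [3,4,5]

Hence C_0 ≅ Z^5, C_1 ≅ Z^9, C_2 ≅ Z^6.

The boundary map ∂_1: C_1 → C_0 sends each edge [p,q] (with p < q) to q − p.
The 5×9 boundary matrix has rank 4 and Smith normal form diag(1,1,1,1).

The boundary map ∂_2: C_2 → C_1 sends each 2-simplex [p,q,r] to [q,r] − [p,r] + [p,q]. For instance
  ∂[3,4,5] = [4,5] − [3,5] + [3,4],
  ∂[1,2,5] = [2,5] − [1,5] + [1,2].
This gives a 9×6 integer matrix of rank 5; reducing to Smith normal form yields diagonal entries (1,1,1,1,1).

From H_k ≅ ker(∂_k) / im(∂_{k+1}) we obtain:

  H_0: rank C_0 − rank ∂_1 = 5 − 4 = 1, and the invariant factors of ∂_1 are all 1, so H_0 = Z.
  H_1: rank ker ∂_1 − rank ∂_2 = (9 − 4) − 5 = 0, and the invariant factors of ∂_2 are all 1, so H_1 = 0.
  H_2: rank ker ∂_2 − rank ∂_3 = (6 − 5) − 0 = 1, and there is no ∂_3, so H_2 = Z.

As a check, the Euler characteristic is 5 − 9 + 6 = 2, which agrees with 1 − 0 + 1 = 2.
(K is a triangulation of the 2-sphere S^2.)

H_0 ≅ Z,  H_1 = 0,  H_2 ≅ Z.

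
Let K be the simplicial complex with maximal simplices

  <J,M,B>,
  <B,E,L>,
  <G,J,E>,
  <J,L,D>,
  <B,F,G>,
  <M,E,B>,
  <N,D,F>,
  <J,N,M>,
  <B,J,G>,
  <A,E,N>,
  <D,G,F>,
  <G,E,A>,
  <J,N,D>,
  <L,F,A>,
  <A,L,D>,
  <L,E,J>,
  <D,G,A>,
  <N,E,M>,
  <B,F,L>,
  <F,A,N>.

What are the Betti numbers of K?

b_0 = 1, b_1 = 1, b_2 = 0.

We work with the vertex ordering A < B < D < E < F < G < J < L < M < N. The simplices of K, each written with vertices in increasing order, are:

  0-simplices (10): A, B, D, E, F, G, J, L, M, N
  1-simplices (30): AD, AE, AF, AG, AL, AN, BE, BF, BG, BJ, BL, BM, DF, DG, DJ, DL, DN, EG, EJ, EL, EM, EN, FG, FL, FN, GJ, JL, JM, JN, MN
  2-simplices (20): ADG, ADL, AEG, AEN, AFL, AFN, BEL, BEM, BFG, BFL, BGJ, BJM, DFG, DFN, DJL, DJN, EGJ, EJL, EMN, JMN

so the chain groups are C_0 ≅ Z^10, C_1 ≅ Z^30, C_2 ≅ Z^20.

The boundary map ∂_1: C_1 → C_0 maps an edge to its endpoints' difference, ∂[p,q] = q − p.
The resulting 10×30 matrix has rank 9, and its Smith normal form has invariant factors (1,1,1,1,1,1,1,1,1).

Boundary ∂_2: C_2 → C_1 acts by ∂[p,q,r] = [q,r] − [p,r] + [p,q]. For instance
  ∂JMN = MN − JN + JM,
  ∂ADL = DL − AL + AD.
This gives a 30×20 integer matrix of rank 20; reducing to Smith normal form yields diagonal entries (1,1,1,1,1,1,1,1,1,1,1,1,1,1,1,1,1,1,1,2).

Computing H_k = (kernel of ∂_k) / (image of ∂_{k+1}):

  H_0: rank C_0 − rank ∂_1 = 10 − 9 = 1, and the invariant factors of ∂_1 are all 1, so H_0 = Z.
  H_1: rank ker ∂_1 − rank ∂_2 = (30 − 9) − 20 = 1, and ∂_2 has invariant factor 2 > 1, so H_1 = Z ⊕ Z/2Z.
  H_2: rank ker ∂_2 − rank ∂_3 = (20 − 20) − 0 = 0, and there is no ∂_3, so H_2 = 0.

As a check, the Euler characteristic is 10 − 30 + 20 = 0, which agrees with 1 − 1 + 0 = 0.
(K is a triangulation of the Klein bottle.)

Hence the Betti numbers are b_0 = 1, b_1 = 1, b_2 = 0.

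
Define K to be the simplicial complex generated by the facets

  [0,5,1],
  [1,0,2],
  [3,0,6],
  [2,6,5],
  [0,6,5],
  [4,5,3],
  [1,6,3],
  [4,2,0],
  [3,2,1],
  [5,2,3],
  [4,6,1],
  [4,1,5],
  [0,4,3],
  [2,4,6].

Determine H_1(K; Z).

H_1 ≅ Z^2.

Fix the vertex order 0 < 1 < 2 < 3 < 4 < 5 < 6 and write every simplex with vertices in increasing order. Then dim K = 2 and the simplices of K are:

  0-simplices (7): [0], [1], [2], [3], [4], [5], [6]
  1-simplices (21): [0,1], [0,2], [0,3], [0,4], [0,5], [0,6], [1,2], [1,3], [1,4], [1,5], [1,6], [2,3], [2,4], [2,5], [2,6], [3,4], [3,5], [3,6], [4,5], [4,6], [5,6]
  2-simplices (14): [0,1,2], [0,1,5], [0,2,4], [0,3,4], [0,3,6], [0,5,6], [1,2,3], [1,3,6], [1,4,5], [1,4,6], [2,3,5], [2,4,6], [2,5,6], [3,4,5]

giving chain groups C_0 ≅ Z^7, C_1 ≅ Z^21, C_2 ≅ Z^14.

The boundary map ∂_1: C_1 → C_0 is given by ∂[p,q] = [q] − [p].
The resulting 7×21 matrix has rank 6, and its Smith normal form has invariant factors (1,1,1,1,1,1).

∂_2: C_2 → C_1 acts by ∂[p,q,r] = [q,r] − [p,r] + [p,q]. For instance
  ∂[0,2,4] = [2,4] − [0,4] + [0,2],
  ∂[2,3,5] = [3,5] − [2,5] + [2,3].
The 21×14 boundary matrix has rank 13 and Smith normal form diag(1,1,1,1,1,1,1,1,1,1,1,1,1).

From H_k ≅ ker(∂_k) / im(∂_{k+1}) we obtain:

  H_1: rank ker ∂_1 − rank ∂_2 = (21 − 6) − 13 = 2, and the invariant factors of ∂_2 are all 1, so H_1 ≅ Z^2.

(K is a triangulation of the torus T^2.)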